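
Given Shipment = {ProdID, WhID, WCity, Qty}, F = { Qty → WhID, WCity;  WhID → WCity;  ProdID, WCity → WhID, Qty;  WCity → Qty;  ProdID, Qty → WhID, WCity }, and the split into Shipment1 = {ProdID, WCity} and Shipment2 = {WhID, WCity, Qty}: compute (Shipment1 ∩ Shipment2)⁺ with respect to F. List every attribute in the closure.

Shipment1 ∩ Shipment2 = {WCity}.
WCity → Qty applies, adding Qty
Qty → WhID, WCity applies, adding WhID
Closure: {WhID, WCity, Qty}.

WhID, WCity, Qty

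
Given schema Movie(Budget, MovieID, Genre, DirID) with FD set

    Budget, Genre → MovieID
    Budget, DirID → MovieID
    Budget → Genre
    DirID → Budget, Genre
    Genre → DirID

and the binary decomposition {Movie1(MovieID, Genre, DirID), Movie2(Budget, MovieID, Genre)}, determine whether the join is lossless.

Yes

Common attributes: Movie1 ∩ Movie2 = {MovieID, Genre}.
Closure of {MovieID, Genre}: Genre → DirID applies, adding DirID; DirID → Budget, Genre applies, adding Budget. So (MovieID, Genre)⁺ = {Budget, MovieID, Genre, DirID}.
This closure contains every attribute of Movie1, so Movie1 ∩ Movie2 → Movie1. The join is lossless.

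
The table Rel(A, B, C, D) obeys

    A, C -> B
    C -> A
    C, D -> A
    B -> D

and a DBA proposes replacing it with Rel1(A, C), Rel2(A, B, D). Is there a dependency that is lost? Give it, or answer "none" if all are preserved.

Check A, C → B: no single fragment contains all of {A, B, C}, and the restricted closure of {A, C} across the fragments never reaches {B}.
C → A is preserved.
C, D → A is preserved.
B → D is preserved.

A, C -> B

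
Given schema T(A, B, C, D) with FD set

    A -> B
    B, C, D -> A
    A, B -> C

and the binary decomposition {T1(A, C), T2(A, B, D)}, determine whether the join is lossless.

Common attributes: T1 ∩ T2 = {A}.
Closure of {A}: A → B applies, adding B; A, B → C applies, adding C. So (A)⁺ = {A, B, C}.
This closure contains every attribute of T1, so T1 ∩ T2 → T1. The join is lossless.

Yes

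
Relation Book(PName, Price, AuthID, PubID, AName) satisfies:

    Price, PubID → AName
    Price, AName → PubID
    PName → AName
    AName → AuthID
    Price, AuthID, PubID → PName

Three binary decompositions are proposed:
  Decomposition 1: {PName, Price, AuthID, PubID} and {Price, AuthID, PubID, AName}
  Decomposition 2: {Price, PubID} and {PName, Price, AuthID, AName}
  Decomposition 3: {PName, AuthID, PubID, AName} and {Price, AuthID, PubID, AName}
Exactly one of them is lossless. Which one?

Decomposition 1: common = {Price, AuthID, PubID}, closure = {PName, Price, AuthID, PubID, AName} → lossless.
Decomposition 2: common = {Price}, closure = {Price} → lossy.
Decomposition 3: common = {AuthID, PubID, AName}, closure = {AuthID, PubID, AName} → lossy.

Decomposition 1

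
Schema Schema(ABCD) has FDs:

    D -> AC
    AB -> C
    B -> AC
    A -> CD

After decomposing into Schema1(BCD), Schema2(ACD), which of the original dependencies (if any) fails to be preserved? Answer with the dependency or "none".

D → AC lies within Schema2.
AB → C: restricted closure across fragments reaches C.
B → AC: restricted closure across fragments reaches AC.
A → CD lies within Schema2.
Every dependency is enforceable on the fragments, so the decomposition is dependency-preserving.

none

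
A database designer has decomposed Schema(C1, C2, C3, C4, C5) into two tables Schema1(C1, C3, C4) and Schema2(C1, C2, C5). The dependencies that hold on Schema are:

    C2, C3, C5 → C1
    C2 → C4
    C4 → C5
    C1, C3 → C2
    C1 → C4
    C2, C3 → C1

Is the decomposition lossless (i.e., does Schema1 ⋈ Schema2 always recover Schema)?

No

Common attributes: Schema1 ∩ Schema2 = {C1}.
Closure of {C1}: C1 → C4 applies, adding C4; C4 → C5 applies, adding C5. So (C1)⁺ = {C1, C4, C5}.
The closure contains neither all of Schema1 = {C1, C3, C4} nor all of Schema2 = {C1, C2, C5}, so the common attributes are not a superkey of either fragment. The join is lossy.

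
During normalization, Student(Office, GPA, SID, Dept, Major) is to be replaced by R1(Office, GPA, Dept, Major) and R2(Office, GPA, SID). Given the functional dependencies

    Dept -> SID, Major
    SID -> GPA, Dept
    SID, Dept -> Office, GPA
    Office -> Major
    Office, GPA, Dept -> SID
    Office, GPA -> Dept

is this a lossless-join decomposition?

Yes

Common attributes: R1 ∩ R2 = {Office, GPA}.
Closure of {Office, GPA}: Office → Major applies, adding Major; Office, GPA → Dept applies, adding Dept; Dept → SID, Major applies, adding SID. So (Office, GPA)⁺ = {Office, GPA, SID, Dept, Major}.
This closure contains every attribute of R1, so R1 ∩ R2 → R1. The join is lossless.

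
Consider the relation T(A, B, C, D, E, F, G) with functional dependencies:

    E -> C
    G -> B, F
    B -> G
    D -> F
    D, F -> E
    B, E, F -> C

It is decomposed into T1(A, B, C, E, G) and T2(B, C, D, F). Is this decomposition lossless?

No

Common attributes: T1 ∩ T2 = {B, C}.
Closure of {B, C}: B → G applies, adding G; G → B, F applies, adding F. So (B, C)⁺ = {B, C, F, G}.
The closure contains neither all of T1 = {A, B, C, E, G} nor all of T2 = {B, C, D, F}, so the common attributes are not a superkey of either fragment. The join is lossy.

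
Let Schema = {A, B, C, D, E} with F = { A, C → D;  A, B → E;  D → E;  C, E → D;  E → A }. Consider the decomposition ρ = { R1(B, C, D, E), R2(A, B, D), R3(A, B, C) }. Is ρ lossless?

Chase test. Columns are A, B, C, D, E; row i has aⱼ where attribute j ∈ Ri, else bᵢⱼ.
Initial tableau (one row per fragment):
  row 1: b11 a2 a3 a4 a5
  row 2: a1 a2 b23 a4 b25
  row 3: a1 a2 a3 b34 b35
Rows 2 and 3 agree on A, B; apply A, B→E and equate their E entries.
Rows 1 and 2 agree on D; apply D→E and equate their E entries.
Rows 1 and 3 agree on C, E; apply C, E→D and equate their D entries.
Rows 1 and 2 agree on E; apply E→A and equate their A entries.
Row 1 is now all distinguished symbols — the join is lossless.

Yes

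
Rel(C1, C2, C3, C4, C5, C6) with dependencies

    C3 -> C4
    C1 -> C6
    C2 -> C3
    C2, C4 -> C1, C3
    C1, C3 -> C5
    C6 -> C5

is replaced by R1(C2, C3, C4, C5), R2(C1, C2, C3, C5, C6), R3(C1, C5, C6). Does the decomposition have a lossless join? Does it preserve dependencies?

Lossless test (chase): Rows 1 and 2 agree on C3; apply C3→C4 and equate their C4 entries. Rows 1 and 2 agree on C2, C4; apply C2, C4→C1, C3 and equate their C1, C3 entries. Rows 1 and 2 agree on C1; apply C1→C6 and equate their C6 entries. Row 1 is now all distinguished symbols — the join is lossless.
Dependency preservation: C2, C4 → C1, C3 is not contained in any single fragment, but the restricted closure of its left-hand side across the fragments still reaches the right-hand side; the remaining FDs each lie inside some fragment. All dependencies are preserved.

lossless and dependency-preserving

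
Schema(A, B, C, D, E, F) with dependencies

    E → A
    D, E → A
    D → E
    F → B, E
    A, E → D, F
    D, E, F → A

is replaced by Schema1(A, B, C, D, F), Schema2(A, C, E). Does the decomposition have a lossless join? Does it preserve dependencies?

lossy and not dependency-preserving

Lossless test: (A, C)⁺ = {A, C}, which is a superkey of neither fragment — lossy.
Dependency preservation: the restricted closure of {D} across the fragments never reaches {E}, so D → E cannot be enforced without a join — not preserved.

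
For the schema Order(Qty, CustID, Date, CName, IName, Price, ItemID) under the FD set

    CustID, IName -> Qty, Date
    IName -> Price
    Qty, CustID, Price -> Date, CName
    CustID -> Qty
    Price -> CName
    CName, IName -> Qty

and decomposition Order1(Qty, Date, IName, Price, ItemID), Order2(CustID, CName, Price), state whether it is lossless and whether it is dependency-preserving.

lossy and not dependency-preserving

Lossless test: (Price)⁺ = {CName, Price}, which is a superkey of neither fragment — lossy.
Dependency preservation: the restricted closure of {CustID, IName} across the fragments never reaches {Qty, Date}, so CustID, IName → Qty, Date cannot be enforced without a join — not preserved.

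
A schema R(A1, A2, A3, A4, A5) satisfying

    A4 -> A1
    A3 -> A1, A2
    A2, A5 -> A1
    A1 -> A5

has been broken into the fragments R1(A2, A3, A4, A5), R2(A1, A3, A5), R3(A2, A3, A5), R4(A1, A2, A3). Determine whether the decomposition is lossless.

Yes

Chase test. Columns are A1, A2, A3, A4, A5; row i has aⱼ where attribute j ∈ Ri, else bᵢⱼ.
Initial tableau (one row per fragment):
  row 1: b11 a2 a3 a4 a5
  row 2: a1 b22 a3 b24 a5
  row 3: b31 a2 a3 b34 a5
  row 4: a1 a2 a3 b44 b45
Rows 1 and 2 agree on A3; apply A3→A1, A2 and equate their A1, A2 entries.
Rows 1 and 3 agree on A3; apply A3→A1, A2 and equate their A1, A2 entries.
Rows 1 and 4 agree on A1; apply A1→A5 and equate their A5 entries.
Row 1 is now all distinguished symbols — the join is lossless.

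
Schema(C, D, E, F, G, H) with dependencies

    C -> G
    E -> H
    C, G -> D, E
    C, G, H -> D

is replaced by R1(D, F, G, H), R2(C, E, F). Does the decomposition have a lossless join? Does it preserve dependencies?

Lossless test: (F)⁺ = {F}, which is a superkey of neither fragment — lossy.
Dependency preservation: the restricted closure of {C} across the fragments never reaches {G}, so C → G cannot be enforced without a join — not preserved.

lossy and not dependency-preserving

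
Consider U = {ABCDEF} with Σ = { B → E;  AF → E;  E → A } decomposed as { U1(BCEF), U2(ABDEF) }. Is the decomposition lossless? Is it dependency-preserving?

lossy but dependency-preserving

Lossless test: (BEF)⁺ = {ABEF}, which is a superkey of neither fragment — lossy.
Dependency preservation: every FD's attributes lie within a single fragment, so each can be enforced locally — preserved.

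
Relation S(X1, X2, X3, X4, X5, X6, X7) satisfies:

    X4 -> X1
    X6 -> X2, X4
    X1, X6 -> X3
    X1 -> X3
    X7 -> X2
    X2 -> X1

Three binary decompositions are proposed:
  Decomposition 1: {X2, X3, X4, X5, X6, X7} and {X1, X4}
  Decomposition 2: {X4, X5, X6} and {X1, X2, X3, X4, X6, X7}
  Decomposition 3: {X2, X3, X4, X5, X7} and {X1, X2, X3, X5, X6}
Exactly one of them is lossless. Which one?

Decomposition 1

Decomposition 1: common = {X4}, closure = {X1, X3, X4} → lossless.
Decomposition 2: common = {X4, X6}, closure = {X1, X2, X3, X4, X6} → lossy.
Decomposition 3: common = {X2, X3, X5}, closure = {X1, X2, X3, X5} → lossy.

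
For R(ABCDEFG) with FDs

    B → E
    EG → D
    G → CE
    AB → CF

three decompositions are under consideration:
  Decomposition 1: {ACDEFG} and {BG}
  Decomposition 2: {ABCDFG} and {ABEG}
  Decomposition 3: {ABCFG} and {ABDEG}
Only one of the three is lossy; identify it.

Decomposition 1: common = {G}, closure = {CDEG} → lossy.
Decomposition 2: common = {ABG}, closure = {ABCDEFG} → lossless.
Decomposition 3: common = {ABG}, closure = {ABCDEFG} → lossless.

Decomposition 1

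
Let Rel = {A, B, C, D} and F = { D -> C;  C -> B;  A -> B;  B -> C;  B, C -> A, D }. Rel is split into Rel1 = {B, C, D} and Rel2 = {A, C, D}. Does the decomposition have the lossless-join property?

Common attributes: Rel1 ∩ Rel2 = {C, D}.
Closure of {C, D}: C → B applies, adding B; B, C → A, D applies, adding A. So (C, D)⁺ = {A, B, C, D}.
This closure contains every attribute of Rel1, so Rel1 ∩ Rel2 → Rel1. The join is lossless.

Yes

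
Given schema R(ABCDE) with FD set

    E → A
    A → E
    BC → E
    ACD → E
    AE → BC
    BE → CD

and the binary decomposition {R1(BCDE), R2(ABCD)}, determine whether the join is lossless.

Yes

Common attributes: R1 ∩ R2 = {BCD}.
Closure of {BCD}: BC → E applies, adding E; E → A applies, adding A. So (BCD)⁺ = {ABCDE}.
This closure contains every attribute of R1, so R1 ∩ R2 → R1. The join is lossless.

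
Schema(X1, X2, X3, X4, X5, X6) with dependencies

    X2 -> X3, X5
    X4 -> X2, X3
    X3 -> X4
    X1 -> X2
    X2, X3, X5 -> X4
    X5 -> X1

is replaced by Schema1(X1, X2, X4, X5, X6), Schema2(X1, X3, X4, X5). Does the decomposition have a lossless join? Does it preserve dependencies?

lossless and dependency-preserving

Lossless test: (X1, X4, X5)⁺ = {X1, X2, X3, X4, X5}, which contains all of one fragment — lossless.
Dependency preservation: X2 → X3, X5; X4 → X2, X3; X2, X3, X5 → X4 are not contained in any single fragment, but the restricted closure of each left-hand side across the fragments still reaches the right-hand side; the remaining FDs each lie inside some fragment. All dependencies are preserved.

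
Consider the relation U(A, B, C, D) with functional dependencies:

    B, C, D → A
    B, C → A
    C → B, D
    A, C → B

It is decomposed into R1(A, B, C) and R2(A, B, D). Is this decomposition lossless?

Common attributes: R1 ∩ R2 = {A, B}.
No dependency enlarges {A, B}, so (A, B)⁺ = {A, B}.
The closure contains neither all of R1 = {A, B, C} nor all of R2 = {A, B, D}, so the common attributes are not a superkey of either fragment. The join is lossy.

No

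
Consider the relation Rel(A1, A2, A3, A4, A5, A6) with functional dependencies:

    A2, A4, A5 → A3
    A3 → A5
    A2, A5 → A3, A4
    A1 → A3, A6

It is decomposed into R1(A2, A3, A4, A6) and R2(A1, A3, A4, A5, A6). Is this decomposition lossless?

Common attributes: R1 ∩ R2 = {A3, A4, A6}.
Closure of {A3, A4, A6}: A3 → A5 applies, adding A5. So (A3, A4, A6)⁺ = {A3, A4, A5, A6}.
The closure contains neither all of R1 = {A2, A3, A4, A6} nor all of R2 = {A1, A3, A4, A5, A6}, so the common attributes are not a superkey of either fragment. The join is lossy.

No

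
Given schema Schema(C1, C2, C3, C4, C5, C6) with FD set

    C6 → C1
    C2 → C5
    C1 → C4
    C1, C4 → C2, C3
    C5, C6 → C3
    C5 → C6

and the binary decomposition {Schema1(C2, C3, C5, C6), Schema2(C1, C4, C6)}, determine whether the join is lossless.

Yes

Common attributes: Schema1 ∩ Schema2 = {C6}.
Closure of {C6}: C6 → C1 applies, adding C1; C1 → C4 applies, adding C4; C1, C4 → C2, C3 applies, adding C2, C3; C2 → C5 applies, adding C5. So (C6)⁺ = {C1, C2, C3, C4, C5, C6}.
This closure contains every attribute of Schema1, so Schema1 ∩ Schema2 → Schema1. The join is lossless.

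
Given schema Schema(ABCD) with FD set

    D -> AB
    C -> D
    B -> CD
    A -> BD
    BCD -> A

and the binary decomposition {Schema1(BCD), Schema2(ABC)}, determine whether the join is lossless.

Common attributes: Schema1 ∩ Schema2 = {BC}.
Closure of {BC}: C → D applies, adding D; BCD → A applies, adding A. So (BC)⁺ = {ABCD}.
This closure contains every attribute of Schema1, so Schema1 ∩ Schema2 → Schema1. The join is lossless.

Yes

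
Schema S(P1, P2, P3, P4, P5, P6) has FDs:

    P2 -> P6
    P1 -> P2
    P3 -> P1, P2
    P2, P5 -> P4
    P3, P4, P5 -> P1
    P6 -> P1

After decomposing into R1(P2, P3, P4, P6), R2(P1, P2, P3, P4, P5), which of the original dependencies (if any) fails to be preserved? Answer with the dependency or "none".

none

P2 → P6 lies within R1.
P1 → P2 lies within R2.
P3 → P1, P2 lies within R2.
P2, P5 → P4 lies within R2.
P3, P4, P5 → P1 lies within R2.
P6 → P1: restricted closure across fragments reaches P1.
Every dependency is enforceable on the fragments, so the decomposition is dependency-preserving.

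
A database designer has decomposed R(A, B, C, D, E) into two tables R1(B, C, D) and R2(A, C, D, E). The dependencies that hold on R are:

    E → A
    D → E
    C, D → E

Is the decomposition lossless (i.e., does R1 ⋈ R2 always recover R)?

Yes

Common attributes: R1 ∩ R2 = {C, D}.
Closure of {C, D}: D → E applies, adding E; E → A applies, adding A. So (C, D)⁺ = {A, C, D, E}.
This closure contains every attribute of R2, so R1 ∩ R2 → R2. The join is lossless.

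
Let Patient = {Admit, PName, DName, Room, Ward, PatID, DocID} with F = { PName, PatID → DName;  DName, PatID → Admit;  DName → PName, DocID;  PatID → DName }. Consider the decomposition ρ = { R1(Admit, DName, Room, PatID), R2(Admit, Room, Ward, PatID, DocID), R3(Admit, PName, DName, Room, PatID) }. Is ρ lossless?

Yes

Chase test. Columns are Admit, PName, DName, Room, Ward, PatID, DocID; row i has aⱼ where attribute j ∈ Ri, else bᵢⱼ.
Initial tableau (one row per fragment):
  row 1: a1 b12 a3 a4 b15 a6 b17
  row 2: a1 b22 b23 a4 a5 a6 a7
  row 3: a1 a2 a3 a4 b35 a6 b37
Rows 1 and 3 agree on DName; apply DName→PName, DocID and equate their PName, DocID entries.
Rows 1 and 2 agree on PatID; apply PatID→DName and equate their DName entries.
Rows 1 and 2 agree on DName; apply DName→PName, DocID and equate their PName, DocID entries.
Row 2 is now all distinguished symbols — the join is lossless.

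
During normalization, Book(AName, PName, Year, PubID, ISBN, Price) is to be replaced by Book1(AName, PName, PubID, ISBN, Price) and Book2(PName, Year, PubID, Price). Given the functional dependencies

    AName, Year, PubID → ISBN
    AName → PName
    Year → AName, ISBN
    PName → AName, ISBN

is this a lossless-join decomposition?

Common attributes: Book1 ∩ Book2 = {PName, PubID, Price}.
Closure of {PName, PubID, Price}: PName → AName, ISBN applies, adding AName, ISBN. So (PName, PubID, Price)⁺ = {AName, PName, PubID, ISBN, Price}.
This closure contains every attribute of Book1, so Book1 ∩ Book2 → Book1. The join is lossless.

Yes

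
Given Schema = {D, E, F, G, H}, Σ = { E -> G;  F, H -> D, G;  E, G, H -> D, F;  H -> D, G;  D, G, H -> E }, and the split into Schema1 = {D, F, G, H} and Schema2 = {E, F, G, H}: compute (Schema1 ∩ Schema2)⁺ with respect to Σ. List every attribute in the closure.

D, E, F, G, H

Schema1 ∩ Schema2 = {F, G, H}.
F, H → D, G applies, adding D
D, G, H → E applies, adding E
Closure: {D, E, F, G, H}.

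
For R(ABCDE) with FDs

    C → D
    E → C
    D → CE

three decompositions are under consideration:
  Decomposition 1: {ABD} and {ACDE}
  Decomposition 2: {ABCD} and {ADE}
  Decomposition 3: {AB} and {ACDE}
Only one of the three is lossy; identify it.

Decomposition 1: common = {AD}, closure = {ACDE} → lossless.
Decomposition 2: common = {AD}, closure = {ACDE} → lossless.
Decomposition 3: common = {A}, closure = {A} → lossy.

Decomposition 3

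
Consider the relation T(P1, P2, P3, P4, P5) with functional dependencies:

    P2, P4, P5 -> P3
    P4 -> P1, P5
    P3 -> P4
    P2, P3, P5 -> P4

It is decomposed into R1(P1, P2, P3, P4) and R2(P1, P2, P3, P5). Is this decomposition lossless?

Common attributes: R1 ∩ R2 = {P1, P2, P3}.
Closure of {P1, P2, P3}: P3 → P4 applies, adding P4; P4 → P1, P5 applies, adding P5. So (P1, P2, P3)⁺ = {P1, P2, P3, P4, P5}.
This closure contains every attribute of R1, so R1 ∩ R2 → R1. The join is lossless.

Yes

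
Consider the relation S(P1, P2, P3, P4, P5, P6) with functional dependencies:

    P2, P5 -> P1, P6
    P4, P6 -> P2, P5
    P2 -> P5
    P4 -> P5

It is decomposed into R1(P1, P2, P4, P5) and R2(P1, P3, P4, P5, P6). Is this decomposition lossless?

Common attributes: R1 ∩ R2 = {P1, P4, P5}.
No dependency enlarges {P1, P4, P5}, so (P1, P4, P5)⁺ = {P1, P4, P5}.
The closure contains neither all of R1 = {P1, P2, P4, P5} nor all of R2 = {P1, P3, P4, P5, P6}, so the common attributes are not a superkey of either fragment. The join is lossy.

No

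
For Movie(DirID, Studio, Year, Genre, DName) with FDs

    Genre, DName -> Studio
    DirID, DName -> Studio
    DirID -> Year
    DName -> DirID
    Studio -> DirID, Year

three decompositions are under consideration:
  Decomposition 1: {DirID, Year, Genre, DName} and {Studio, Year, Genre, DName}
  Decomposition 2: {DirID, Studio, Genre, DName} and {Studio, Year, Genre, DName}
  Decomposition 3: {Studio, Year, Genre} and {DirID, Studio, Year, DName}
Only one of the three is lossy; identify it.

Decomposition 1: common = {Year, Genre, DName}, closure = {DirID, Studio, Year, Genre, DName} → lossless.
Decomposition 2: common = {Studio, Genre, DName}, closure = {DirID, Studio, Year, Genre, DName} → lossless.
Decomposition 3: common = {Studio, Year}, closure = {DirID, Studio, Year} → lossy.

Decomposition 3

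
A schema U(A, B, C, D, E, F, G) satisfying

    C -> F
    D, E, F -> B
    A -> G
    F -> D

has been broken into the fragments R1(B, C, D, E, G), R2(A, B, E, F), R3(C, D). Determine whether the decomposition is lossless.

No

Chase test. Columns are A, B, C, D, E, F, G; row i has aⱼ where attribute j ∈ Ri, else bᵢⱼ.
Initial tableau (one row per fragment):
  row 1: b11 a2 a3 a4 a5 b16 a7
  row 2: a1 a2 b23 b24 a5 a6 b27
  row 3: b31 b32 a3 a4 b35 b36 b37
Rows 1 and 3 agree on C; apply C→F and equate their F entries.
No row becomes fully distinguished — the join is lossy.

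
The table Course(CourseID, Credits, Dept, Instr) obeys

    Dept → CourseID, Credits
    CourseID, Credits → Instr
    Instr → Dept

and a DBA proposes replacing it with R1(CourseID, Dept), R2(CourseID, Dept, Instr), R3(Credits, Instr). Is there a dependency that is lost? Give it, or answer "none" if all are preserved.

Check CourseID, Credits → Instr: no single fragment contains all of {CourseID, Credits, Instr}, and the restricted closure of {CourseID, Credits} across the fragments never reaches {Instr}.
Dept → CourseID, Credits is preserved.
Instr → Dept is preserved.

CourseID, Credits → Instr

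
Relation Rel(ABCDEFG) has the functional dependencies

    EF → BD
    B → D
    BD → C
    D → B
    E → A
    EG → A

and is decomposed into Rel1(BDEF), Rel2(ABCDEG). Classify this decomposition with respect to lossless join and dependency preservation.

lossy but dependency-preserving

Lossless test: (BDE)⁺ = {ABCDE}, which is a superkey of neither fragment — lossy.
Dependency preservation: every FD's attributes lie within a single fragment, so each can be enforced locally — preserved.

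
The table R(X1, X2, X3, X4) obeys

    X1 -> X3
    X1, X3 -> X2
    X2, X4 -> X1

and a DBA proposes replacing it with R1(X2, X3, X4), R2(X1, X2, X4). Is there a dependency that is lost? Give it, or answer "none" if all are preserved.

Check X1 → X3: no single fragment contains all of {X1, X3}, and the restricted closure of {X1} across the fragments never reaches {X3}.
X1, X3 → X2 is preserved.
X2, X4 → X1 is preserved.

X1 -> X3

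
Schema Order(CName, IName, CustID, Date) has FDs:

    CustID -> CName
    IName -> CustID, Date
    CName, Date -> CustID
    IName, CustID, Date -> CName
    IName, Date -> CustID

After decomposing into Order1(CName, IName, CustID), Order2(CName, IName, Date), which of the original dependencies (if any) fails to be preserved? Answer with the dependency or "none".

CName, Date -> CustID

Check CName, Date → CustID: no single fragment contains all of {CName, CustID, Date}, and the restricted closure of {CName, Date} across the fragments never reaches {CustID}.
CustID → CName is preserved.
IName → CustID, Date is preserved.
IName, CustID, Date → CName is preserved.
IName, Date → CustID is preserved.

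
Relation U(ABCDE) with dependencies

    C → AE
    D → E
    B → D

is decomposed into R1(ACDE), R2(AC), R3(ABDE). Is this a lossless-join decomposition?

Chase test. Columns are ABCDE; row i has aⱼ where attribute j ∈ Ri, else bᵢⱼ.
Initial tableau (one row per fragment):
  row 1: a1 b12 a3 a4 a5
  row 2: a1 b22 a3 b24 b25
  row 3: a1 a2 b33 a4 a5
Rows 1 and 2 agree on C; apply C→AE and equate their AE entries.
No row becomes fully distinguished — the join is lossy.

No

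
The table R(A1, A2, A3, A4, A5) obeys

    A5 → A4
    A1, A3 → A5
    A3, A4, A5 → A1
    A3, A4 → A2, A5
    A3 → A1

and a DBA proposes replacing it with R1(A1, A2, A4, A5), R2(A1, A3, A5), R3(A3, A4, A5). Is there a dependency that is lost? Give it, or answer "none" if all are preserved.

A3, A4 → A2, A5

Check A3, A4 → A2, A5: no single fragment contains all of {A2, A3, A4, A5}, and the restricted closure of {A3, A4} across the fragments never reaches {A2, A5}.
A5 → A4 is preserved.
A1, A3 → A5 is preserved.
A3, A4, A5 → A1 is preserved.
A3 → A1 is preserved.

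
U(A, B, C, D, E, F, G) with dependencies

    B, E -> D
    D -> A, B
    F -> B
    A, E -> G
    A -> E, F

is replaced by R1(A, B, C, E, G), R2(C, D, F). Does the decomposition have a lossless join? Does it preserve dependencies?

Lossless test: (C)⁺ = {C}, which is a superkey of neither fragment — lossy.
Dependency preservation: the restricted closure of {B, E} across the fragments never reaches {D}, so B, E → D cannot be enforced without a join — not preserved.

lossy and not dependency-preserving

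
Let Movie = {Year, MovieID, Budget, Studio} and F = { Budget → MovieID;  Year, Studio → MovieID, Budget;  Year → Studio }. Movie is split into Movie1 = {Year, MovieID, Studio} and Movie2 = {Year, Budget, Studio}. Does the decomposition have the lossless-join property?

Yes

Common attributes: Movie1 ∩ Movie2 = {Year, Studio}.
Closure of {Year, Studio}: Year, Studio → MovieID, Budget applies, adding MovieID, Budget. So (Year, Studio)⁺ = {Year, MovieID, Budget, Studio}.
This closure contains every attribute of Movie1, so Movie1 ∩ Movie2 → Movie1. The join is lossless.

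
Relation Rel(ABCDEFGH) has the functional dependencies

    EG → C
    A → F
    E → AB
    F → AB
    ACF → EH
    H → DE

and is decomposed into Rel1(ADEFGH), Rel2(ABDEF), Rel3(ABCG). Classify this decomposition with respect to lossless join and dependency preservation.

Lossless test (chase): Rows 1 and 3 agree on A; apply A→F and equate their F entries. Rows 1 and 2 agree on E; apply E→AB and equate their AB entries. No row becomes fully distinguished — the join is lossy.
Dependency preservation: the restricted closure of {EG} across the fragments never reaches {C}, so EG → C cannot be enforced without a join — not preserved.

lossy and not dependency-preserving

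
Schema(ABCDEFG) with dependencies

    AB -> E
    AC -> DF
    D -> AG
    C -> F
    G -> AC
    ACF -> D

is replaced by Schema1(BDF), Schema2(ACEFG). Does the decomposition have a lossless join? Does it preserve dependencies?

Lossless test: (F)⁺ = {F}, which is a superkey of neither fragment — lossy.
Dependency preservation: the restricted closure of {AB} across the fragments never reaches {E}, so AB → E cannot be enforced without a join — not preserved.

lossy and not dependency-preserving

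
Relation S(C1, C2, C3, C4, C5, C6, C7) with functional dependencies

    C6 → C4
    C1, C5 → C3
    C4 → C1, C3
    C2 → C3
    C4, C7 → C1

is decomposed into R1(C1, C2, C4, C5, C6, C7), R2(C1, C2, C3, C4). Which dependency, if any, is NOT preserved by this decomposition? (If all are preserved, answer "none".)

C1, C5 → C3

Check C1, C5 → C3: no single fragment contains all of {C1, C3, C5}, and the restricted closure of {C1, C5} across the fragments never reaches {C3}.
C6 → C4 is preserved.
C4 → C1, C3 is preserved.
C2 → C3 is preserved.
C4, C7 → C1 is preserved.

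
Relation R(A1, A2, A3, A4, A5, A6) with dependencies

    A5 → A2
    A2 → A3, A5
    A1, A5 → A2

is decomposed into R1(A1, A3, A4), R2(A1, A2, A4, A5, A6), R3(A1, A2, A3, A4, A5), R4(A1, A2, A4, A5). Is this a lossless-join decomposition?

Yes

Chase test. Columns are A1, A2, A3, A4, A5, A6; row i has aⱼ where attribute j ∈ Ri, else bᵢⱼ.
Initial tableau (one row per fragment):
  row 1: a1 b12 a3 a4 b15 b16
  row 2: a1 a2 b23 a4 a5 a6
  row 3: a1 a2 a3 a4 a5 b36
  row 4: a1 a2 b43 a4 a5 b46
Rows 2 and 3 agree on A2; apply A2→A3, A5 and equate their A3, A5 entries.
Rows 2 and 4 agree on A2; apply A2→A3, A5 and equate their A3, A5 entries.
Row 2 is now all distinguished symbols — the join is lossless.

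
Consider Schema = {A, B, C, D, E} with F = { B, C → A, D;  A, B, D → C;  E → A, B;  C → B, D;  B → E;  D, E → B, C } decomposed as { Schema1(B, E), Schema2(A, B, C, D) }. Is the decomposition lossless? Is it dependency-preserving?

lossless and dependency-preserving

Lossless test: (B)⁺ = {A, B, E}, which contains all of one fragment — lossless.
Dependency preservation: E → A, B; D, E → B, C are not contained in any single fragment, but the restricted closure of each left-hand side across the fragments still reaches the right-hand side; the remaining FDs each lie inside some fragment. All dependencies are preserved.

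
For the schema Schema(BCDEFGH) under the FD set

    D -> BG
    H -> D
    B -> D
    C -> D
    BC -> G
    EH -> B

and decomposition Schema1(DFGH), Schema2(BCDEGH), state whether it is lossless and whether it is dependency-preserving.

lossy but dependency-preserving

Lossless test: (DGH)⁺ = {BDGH}, which is a superkey of neither fragment — lossy.
Dependency preservation: every FD's attributes lie within a single fragment, so each can be enforced locally — preserved.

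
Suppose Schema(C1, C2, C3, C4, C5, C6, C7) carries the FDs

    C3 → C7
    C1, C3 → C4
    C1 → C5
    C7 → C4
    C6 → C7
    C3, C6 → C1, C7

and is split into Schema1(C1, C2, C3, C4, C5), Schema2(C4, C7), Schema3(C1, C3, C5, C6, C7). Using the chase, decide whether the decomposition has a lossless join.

No

Chase test. Columns are C1, C2, C3, C4, C5, C6, C7; row i has aⱼ where attribute j ∈ Schemai, else bᵢⱼ.
Initial tableau (one row per fragment):
  row 1: a1 a2 a3 a4 a5 b16 b17
  row 2: b21 b22 b23 a4 b25 b26 a7
  row 3: a1 b32 a3 b34 a5 a6 a7
Rows 1 and 3 agree on C3; apply C3→C7 and equate their C7 entries.
Rows 1 and 3 agree on C1, C3; apply C1, C3→C4 and equate their C4 entries.
No row becomes fully distinguished — the join is lossy.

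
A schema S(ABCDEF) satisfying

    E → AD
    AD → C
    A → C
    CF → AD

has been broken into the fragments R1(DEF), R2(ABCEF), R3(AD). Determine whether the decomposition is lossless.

Chase test. Columns are ABCDEF; row i has aⱼ where attribute j ∈ Ri, else bᵢⱼ.
Initial tableau (one row per fragment):
  row 1: b11 b12 b13 a4 a5 a6
  row 2: a1 a2 a3 b24 a5 a6
  row 3: a1 b32 b33 a4 b35 b36
Rows 1 and 2 agree on E; apply E→AD and equate their AD entries.
Rows 1 and 2 agree on AD; apply AD→C and equate their C entries.
Rows 1 and 3 agree on AD; apply AD→C and equate their C entries.
Row 2 is now all distinguished symbols — the join is lossless.

Yes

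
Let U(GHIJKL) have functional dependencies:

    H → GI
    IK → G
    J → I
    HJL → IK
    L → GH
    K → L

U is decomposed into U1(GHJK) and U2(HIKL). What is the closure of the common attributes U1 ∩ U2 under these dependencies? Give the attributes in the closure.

U1 ∩ U2 = {HK}.
H → GI applies, adding GI
K → L applies, adding L
Closure: {GHIKL}.

GHIKL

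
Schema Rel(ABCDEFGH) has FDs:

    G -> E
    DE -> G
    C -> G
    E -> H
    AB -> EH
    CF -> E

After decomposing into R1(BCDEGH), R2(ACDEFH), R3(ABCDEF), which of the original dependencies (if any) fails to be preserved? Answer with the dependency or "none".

none

G → E lies within R1.
DE → G lies within R1.
C → G lies within R1.
E → H lies within R1.
AB → EH: restricted closure across fragments reaches EH.
CF → E lies within R2.
Every dependency is enforceable on the fragments, so the decomposition is dependency-preserving.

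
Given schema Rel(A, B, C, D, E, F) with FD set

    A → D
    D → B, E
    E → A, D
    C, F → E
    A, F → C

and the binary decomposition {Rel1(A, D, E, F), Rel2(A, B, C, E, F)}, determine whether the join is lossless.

Yes

Common attributes: Rel1 ∩ Rel2 = {A, E, F}.
Closure of {A, E, F}: A → D applies, adding D; D → B, E applies, adding B; A, F → C applies, adding C. So (A, E, F)⁺ = {A, B, C, D, E, F}.
This closure contains every attribute of Rel1, so Rel1 ∩ Rel2 → Rel1. The join is lossless.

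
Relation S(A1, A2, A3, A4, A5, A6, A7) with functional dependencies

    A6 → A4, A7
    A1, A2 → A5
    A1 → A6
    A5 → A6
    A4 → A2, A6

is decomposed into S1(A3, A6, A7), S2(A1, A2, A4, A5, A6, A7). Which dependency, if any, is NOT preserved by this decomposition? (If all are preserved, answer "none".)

A6 → A4, A7 lies within S2.
A1, A2 → A5 lies within S2.
A1 → A6 lies within S2.
A5 → A6 lies within S2.
A4 → A2, A6 lies within S2.
Every dependency is enforceable on the fragments, so the decomposition is dependency-preserving.

none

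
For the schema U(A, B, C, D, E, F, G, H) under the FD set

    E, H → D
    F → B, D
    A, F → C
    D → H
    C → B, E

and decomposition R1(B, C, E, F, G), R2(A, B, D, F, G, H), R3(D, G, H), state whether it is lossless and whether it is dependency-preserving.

lossy and not dependency-preserving

Lossless test (chase): Rows 1 and 2 agree on F; apply F→B, D and equate their B, D entries. Rows 1 and 2 agree on D; apply D→H and equate their H entries. No row becomes fully distinguished — the join is lossy.
Dependency preservation: the restricted closure of {E, H} across the fragments never reaches {D}, so E, H → D cannot be enforced without a join — not preserved.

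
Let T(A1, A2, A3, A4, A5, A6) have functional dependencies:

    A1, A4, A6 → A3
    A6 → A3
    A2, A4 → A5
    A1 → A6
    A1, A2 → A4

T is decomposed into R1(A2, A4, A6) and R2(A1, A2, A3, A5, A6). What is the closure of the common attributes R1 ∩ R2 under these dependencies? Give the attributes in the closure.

R1 ∩ R2 = {A2, A6}.
A6 → A3 applies, adding A3
Closure: {A2, A3, A6}.

A2, A3, A6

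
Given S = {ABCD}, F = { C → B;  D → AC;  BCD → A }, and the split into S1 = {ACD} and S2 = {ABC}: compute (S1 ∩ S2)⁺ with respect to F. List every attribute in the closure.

ABC

S1 ∩ S2 = {AC}.
C → B applies, adding B
Closure: {ABC}.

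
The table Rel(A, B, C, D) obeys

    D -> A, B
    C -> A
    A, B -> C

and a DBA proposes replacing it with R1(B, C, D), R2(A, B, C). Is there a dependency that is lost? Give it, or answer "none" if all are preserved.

none

D → A, B: restricted closure across fragments reaches A, B.
C → A lies within R2.
A, B → C lies within R2.
Every dependency is enforceable on the fragments, so the decomposition is dependency-preserving.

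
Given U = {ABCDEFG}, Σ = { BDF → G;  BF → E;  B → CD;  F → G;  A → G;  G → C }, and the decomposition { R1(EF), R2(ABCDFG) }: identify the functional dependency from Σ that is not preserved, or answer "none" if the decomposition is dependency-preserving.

Check BF → E: no single fragment contains all of {BEF}, and the restricted closure of {BF} across the fragments never reaches {E}.
BDF → G is preserved.
B → CD is preserved.
F → G is preserved.
A → G is preserved.
G → C is preserved.

BF → E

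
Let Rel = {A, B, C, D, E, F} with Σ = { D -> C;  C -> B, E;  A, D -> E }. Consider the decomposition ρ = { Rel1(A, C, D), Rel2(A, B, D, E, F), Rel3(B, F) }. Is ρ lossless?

Chase test. Columns are A, B, C, D, E, F; row i has aⱼ where attribute j ∈ Reli, else bᵢⱼ.
Initial tableau (one row per fragment):
  row 1: a1 b12 a3 a4 b15 b16
  row 2: a1 a2 b23 a4 a5 a6
  row 3: b31 a2 b33 b34 b35 a6
Rows 1 and 2 agree on D; apply D→C and equate their C entries.
Rows 1 and 2 agree on C; apply C→B, E and equate their B, E entries.
Row 2 is now all distinguished symbols — the join is lossless.

Yes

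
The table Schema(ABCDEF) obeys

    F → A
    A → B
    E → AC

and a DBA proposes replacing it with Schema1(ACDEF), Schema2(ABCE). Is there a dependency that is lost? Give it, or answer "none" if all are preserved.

F → A lies within Schema1.
A → B lies within Schema2.
E → AC lies within Schema1.
Every dependency is enforceable on the fragments, so the decomposition is dependency-preserving.

none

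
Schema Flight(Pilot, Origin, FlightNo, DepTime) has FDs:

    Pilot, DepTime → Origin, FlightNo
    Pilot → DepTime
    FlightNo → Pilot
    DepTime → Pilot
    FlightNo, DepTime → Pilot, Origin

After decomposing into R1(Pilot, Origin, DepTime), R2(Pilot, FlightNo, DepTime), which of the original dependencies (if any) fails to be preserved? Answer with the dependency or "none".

Pilot, DepTime → Origin, FlightNo: restricted closure across fragments reaches Origin, FlightNo.
Pilot → DepTime lies within R1.
FlightNo → Pilot lies within R2.
DepTime → Pilot lies within R1.
FlightNo, DepTime → Pilot, Origin: restricted closure across fragments reaches Pilot, Origin.
Every dependency is enforceable on the fragments, so the decomposition is dependency-preserving.

none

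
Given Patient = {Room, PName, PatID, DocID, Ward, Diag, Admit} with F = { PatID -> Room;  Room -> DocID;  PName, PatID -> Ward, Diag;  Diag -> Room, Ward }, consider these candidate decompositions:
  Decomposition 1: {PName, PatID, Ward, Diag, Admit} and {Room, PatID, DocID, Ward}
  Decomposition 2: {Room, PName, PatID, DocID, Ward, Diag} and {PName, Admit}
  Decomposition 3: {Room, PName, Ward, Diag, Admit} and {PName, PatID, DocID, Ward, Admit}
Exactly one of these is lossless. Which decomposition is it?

Decomposition 1

Decomposition 1: common = {PatID, Ward}, closure = {Room, PatID, DocID, Ward} → lossless.
Decomposition 2: common = {PName}, closure = {PName} → lossy.
Decomposition 3: common = {PName, Ward, Admit}, closure = {PName, Ward, Admit} → lossy.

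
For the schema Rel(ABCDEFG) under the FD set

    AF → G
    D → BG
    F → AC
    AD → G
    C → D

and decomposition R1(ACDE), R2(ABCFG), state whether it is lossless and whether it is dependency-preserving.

lossy and not dependency-preserving

Lossless test: (AC)⁺ = {ABCDG}, which is a superkey of neither fragment — lossy.
Dependency preservation: the restricted closure of {D} across the fragments never reaches {BG}, so D → BG cannot be enforced without a join — not preserved.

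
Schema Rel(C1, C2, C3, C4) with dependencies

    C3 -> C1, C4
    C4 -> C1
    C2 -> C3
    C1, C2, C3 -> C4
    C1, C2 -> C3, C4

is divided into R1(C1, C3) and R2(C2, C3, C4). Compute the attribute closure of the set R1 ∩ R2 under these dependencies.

C1, C3, C4

R1 ∩ R2 = {C3}.
C3 → C1, C4 applies, adding C1, C4
Closure: {C1, C3, C4}.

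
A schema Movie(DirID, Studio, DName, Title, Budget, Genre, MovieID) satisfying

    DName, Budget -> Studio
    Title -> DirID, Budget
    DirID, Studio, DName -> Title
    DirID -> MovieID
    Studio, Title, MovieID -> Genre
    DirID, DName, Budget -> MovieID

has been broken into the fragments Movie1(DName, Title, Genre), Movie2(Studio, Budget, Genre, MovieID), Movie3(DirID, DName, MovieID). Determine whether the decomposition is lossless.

No

Chase test. Columns are DirID, Studio, DName, Title, Budget, Genre, MovieID; row i has aⱼ where attribute j ∈ Moviei, else bᵢⱼ.
Initial tableau (one row per fragment):
  row 1: b11 b12 a3 a4 b15 a6 b17
  row 2: b21 a2 b23 b24 a5 a6 a7
  row 3: a1 b32 a3 b34 b35 b36 a7
No row becomes fully distinguished — the join is lossy.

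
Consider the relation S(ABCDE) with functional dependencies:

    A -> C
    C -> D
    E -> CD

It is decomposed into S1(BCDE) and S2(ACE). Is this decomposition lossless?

No

Common attributes: S1 ∩ S2 = {CE}.
Closure of {CE}: C → D applies, adding D. So (CE)⁺ = {CDE}.
The closure contains neither all of S1 = {BCDE} nor all of S2 = {ACE}, so the common attributes are not a superkey of either fragment. The join is lossy.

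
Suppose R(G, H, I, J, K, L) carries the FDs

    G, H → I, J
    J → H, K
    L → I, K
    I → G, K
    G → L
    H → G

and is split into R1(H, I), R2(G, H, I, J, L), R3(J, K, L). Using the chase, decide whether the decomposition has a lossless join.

Yes

Chase test. Columns are G, H, I, J, K, L; row i has aⱼ where attribute j ∈ Ri, else bᵢⱼ.
Initial tableau (one row per fragment):
  row 1: b11 a2 a3 b14 b15 b16
  row 2: a1 a2 a3 a4 b25 a6
  row 3: b31 b32 b33 a4 a5 a6
Rows 2 and 3 agree on J; apply J→H, K and equate their H, K entries.
Rows 2 and 3 agree on L; apply L→I, K and equate their I, K entries.
Rows 1 and 2 agree on I; apply I→G, K and equate their G, K entries.
Rows 1 and 3 agree on I; apply I→G, K and equate their G, K entries.
Rows 1 and 2 agree on G; apply G→L and equate their L entries.
Rows 1 and 2 agree on G, H; apply G, H→I, J and equate their I, J entries.
Row 1 is now all distinguished symbols — the join is lossless.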